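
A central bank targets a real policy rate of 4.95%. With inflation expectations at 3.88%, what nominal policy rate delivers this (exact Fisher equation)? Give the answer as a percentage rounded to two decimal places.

(1 + i) = (1 + r)(1 + π) = 1.04950 × 1.03880 = 1.0902206
i = 1.0902206 − 1, so the required nominal rate is 9.02%.

9.02%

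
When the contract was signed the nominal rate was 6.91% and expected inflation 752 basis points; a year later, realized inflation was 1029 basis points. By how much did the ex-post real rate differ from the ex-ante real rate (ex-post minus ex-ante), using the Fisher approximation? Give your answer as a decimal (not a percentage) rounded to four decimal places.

-0.0277

Ex-ante: 6.91% − 7.52% = -0.610%
Ex-post: 6.91% − 10.29% = -3.380%
Difference (ex-post − ex-ante) = -2.7700% → -0.0277.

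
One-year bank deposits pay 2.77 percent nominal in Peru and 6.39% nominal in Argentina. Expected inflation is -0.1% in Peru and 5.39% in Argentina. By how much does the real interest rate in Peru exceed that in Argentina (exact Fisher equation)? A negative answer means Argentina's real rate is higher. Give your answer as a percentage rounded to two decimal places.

Peru: (1 + 0.0277)/(1 − 0.0010) − 1 = 2.8729%
Argentina: (1 + 0.0639)/(1 + 0.0539) − 1 = 0.9489%
Differential = 2.8729% − 0.9489% = 1.9240% → 1.92%.

1.92%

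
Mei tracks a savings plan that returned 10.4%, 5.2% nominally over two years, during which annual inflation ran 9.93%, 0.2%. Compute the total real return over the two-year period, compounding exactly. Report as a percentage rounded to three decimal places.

5.439%

Compound the nominal returns: 1.1040 × 1.0520 = 1.161408.
Compound inflation: 1.0993 × 1.0020 = 1.101499.
Deflate: 1.161408 / 1.101499 = 1.054389.
Total real return = 1.054389 − 1 → 5.439%.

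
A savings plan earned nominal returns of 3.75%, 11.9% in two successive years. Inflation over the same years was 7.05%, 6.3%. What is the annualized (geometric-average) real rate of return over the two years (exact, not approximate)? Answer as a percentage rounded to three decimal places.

Compound the nominal returns: 1.0375 × 1.1190 = 1.160962500.
Compound inflation: 1.0705 × 1.0630 = 1.137941500.
Deflate: 1.160962500 / 1.137941500 = 1.020230390.
Annualized real rate = 1.020230390^(1/2) − 1 = 1.00645% → 1.006%.

1.006%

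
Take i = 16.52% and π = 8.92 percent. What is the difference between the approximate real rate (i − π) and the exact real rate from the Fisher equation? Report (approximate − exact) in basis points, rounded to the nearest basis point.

62 basis points

Approximate: r ≈ 16.520% − 8.920% = 7.6000%
Exact: (1 + 0.1652)/(1 + 0.0892) − 1 = 6.9776%
Error = 7.6000% − 6.9776% = 0.6224% → 62 basis points.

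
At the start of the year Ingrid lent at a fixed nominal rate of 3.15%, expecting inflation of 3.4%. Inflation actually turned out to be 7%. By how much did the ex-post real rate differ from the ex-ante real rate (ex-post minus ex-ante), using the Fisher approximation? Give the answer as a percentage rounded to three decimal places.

-3.600%

Ex-ante: 3.15% − 3.4% = -0.250%
Ex-post: 3.15% − 7% = -3.850%
Difference (ex-post − ex-ante) = -3.6000% → -3.600%.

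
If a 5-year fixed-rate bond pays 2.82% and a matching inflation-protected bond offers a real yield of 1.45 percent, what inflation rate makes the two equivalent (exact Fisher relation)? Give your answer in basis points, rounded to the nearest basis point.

(1 + π) = (1 + i)/(1 + r) = 1.02820 / 1.01450 = 1.013504
Break-even inflation = 1.013504 − 1 → 135 basis points.

135 basis points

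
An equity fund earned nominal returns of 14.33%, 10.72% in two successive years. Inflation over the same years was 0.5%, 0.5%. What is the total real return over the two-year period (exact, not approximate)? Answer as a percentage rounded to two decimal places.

Nominal growth factor = 1.1433 × 1.1072 = 1.265862
Price-level growth factor = 1.0050 × 1.0050 = 1.010025
Real growth factor = 1.265862 / 1.010025 = 1.253297
Total real return = 1.253297 − 1 → 25.33%.

25.33%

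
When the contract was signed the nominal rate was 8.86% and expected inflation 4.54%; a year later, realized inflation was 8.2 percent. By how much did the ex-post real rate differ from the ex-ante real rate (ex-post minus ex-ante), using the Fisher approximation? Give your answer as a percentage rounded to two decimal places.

Ex-ante: 8.86% − 4.54% = 4.320%
Ex-post: 8.86% − 8.2% = 0.660%
Difference (ex-post − ex-ante) = -3.6600% → -3.66%.

-3.66%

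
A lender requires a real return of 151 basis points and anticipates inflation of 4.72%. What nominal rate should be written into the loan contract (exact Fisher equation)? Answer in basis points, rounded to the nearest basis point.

630 basis points

(1 + i) = (1 + r)(1 + π) = 1.01510 × 1.04720 = 1.06301272
i = 1.06301272 − 1, so the required nominal rate is 630 basis points.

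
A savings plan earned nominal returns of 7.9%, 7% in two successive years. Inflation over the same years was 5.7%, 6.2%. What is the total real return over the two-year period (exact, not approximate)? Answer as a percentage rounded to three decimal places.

Nominal growth factor = 1.0790 × 1.0700 = 1.154530
Price-level growth factor = 1.0570 × 1.0620 = 1.122534
Real growth factor = 1.154530 / 1.122534 = 1.028503
Total real return = 1.028503 − 1 → 2.850%.

2.850%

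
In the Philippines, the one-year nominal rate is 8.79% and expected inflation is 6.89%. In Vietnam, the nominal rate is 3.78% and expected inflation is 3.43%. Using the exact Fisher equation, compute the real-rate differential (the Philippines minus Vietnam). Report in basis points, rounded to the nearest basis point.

The Philippines: (1 + 0.0879)/(1 + 0.0689) − 1 = 1.7775%
Vietnam: (1 + 0.0378)/(1 + 0.0343) − 1 = 0.3384%
Differential = 1.7775% − 0.3384% = 1.4391% → 144 basis points.

144 basis points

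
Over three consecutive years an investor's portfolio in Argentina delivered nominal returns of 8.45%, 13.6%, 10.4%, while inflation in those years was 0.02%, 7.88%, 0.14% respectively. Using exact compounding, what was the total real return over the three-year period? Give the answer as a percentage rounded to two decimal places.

Compound the nominal returns: 1.0845 × 1.1360 × 1.1040 = 1.360119.
Compound inflation: 1.0002 × 1.0788 × 1.0014 = 1.080526.
Deflate: 1.360119 / 1.080526 = 1.258756.
Total real return = 1.258756 − 1 → 25.88%.

25.88%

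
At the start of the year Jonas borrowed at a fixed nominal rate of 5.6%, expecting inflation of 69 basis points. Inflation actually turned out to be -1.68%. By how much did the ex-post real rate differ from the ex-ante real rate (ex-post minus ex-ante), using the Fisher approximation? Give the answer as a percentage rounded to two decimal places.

Ex-ante: 5.6% − 0.69% = 4.910%
Ex-post: 5.6% − (-1.68%) = 7.280%
Difference (ex-post − ex-ante) = 2.3700% → 2.37%.

2.37%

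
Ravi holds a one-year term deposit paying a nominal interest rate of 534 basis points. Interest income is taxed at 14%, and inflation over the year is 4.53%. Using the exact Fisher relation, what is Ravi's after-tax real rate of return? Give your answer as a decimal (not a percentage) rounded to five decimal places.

0.00060

After-tax nominal return = 5.34% × (1 − 0.14) = 4.5924%.
1 + r = 1.045924 / 1.04530 = 1.000597
After-tax real rate = 1.000597 − 1 → 0.00060.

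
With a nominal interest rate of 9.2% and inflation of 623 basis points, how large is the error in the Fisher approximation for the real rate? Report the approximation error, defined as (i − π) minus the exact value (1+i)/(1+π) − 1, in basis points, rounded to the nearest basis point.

17 basis points

Approximate: r ≈ 9.200% − 6.230% = 2.9700%
Exact: (1 + 0.0920)/(1 + 0.0623) − 1 = 2.7958%
Error = 2.9700% − 2.7958% = 0.1742% → 17 basis points.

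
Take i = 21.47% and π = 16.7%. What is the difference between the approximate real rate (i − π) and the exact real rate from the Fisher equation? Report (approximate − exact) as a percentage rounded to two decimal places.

Approximate: r ≈ 21.470% − 16.700% = 4.7700%
Exact: (1 + 0.2147)/(1 + 0.1670) − 1 = 4.0874%
Error = 4.7700% − 4.0874% = 0.6826% → 0.68%.

0.68%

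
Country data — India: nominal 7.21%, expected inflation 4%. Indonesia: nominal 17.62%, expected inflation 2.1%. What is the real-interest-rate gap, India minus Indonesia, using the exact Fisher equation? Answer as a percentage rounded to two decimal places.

India: (1 + 0.0721)/(1 + 0.0400) − 1 = 3.0865%
Indonesia: (1 + 0.1762)/(1 + 0.0210) − 1 = 15.2008%
Differential = 3.0865% − 15.2008% = -12.1142% → -12.11%.

-12.11%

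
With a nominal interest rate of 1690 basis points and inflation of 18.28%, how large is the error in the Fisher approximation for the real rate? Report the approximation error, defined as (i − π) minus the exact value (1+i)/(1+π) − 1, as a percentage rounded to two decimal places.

Approximate: r ≈ 16.900% − 18.280% = -1.3800%
Exact: (1 + 0.1690)/(1 + 0.1828) − 1 = -1.1667%
Error = -1.3800% − (-1.1667%) = -0.2133% → -0.21%.

-0.21%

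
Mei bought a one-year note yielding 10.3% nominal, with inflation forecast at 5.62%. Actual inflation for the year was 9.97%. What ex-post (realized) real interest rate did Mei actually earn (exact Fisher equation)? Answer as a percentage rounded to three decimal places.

0.300%

Ex-post: (1 + 0.1030)/(1 + 0.0997) − 1 = 0.3001%
So the realized real rate is 0.300%.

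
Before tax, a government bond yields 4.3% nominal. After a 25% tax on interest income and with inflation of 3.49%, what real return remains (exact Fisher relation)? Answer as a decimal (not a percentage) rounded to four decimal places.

-0.0026

After-tax nominal return = 4.3% × (1 − 0.25) = 3.2250%.
1 + r = 1.03225 / 1.03490 = 0.997439
After-tax real rate = 0.997439 − 1 → -0.0026.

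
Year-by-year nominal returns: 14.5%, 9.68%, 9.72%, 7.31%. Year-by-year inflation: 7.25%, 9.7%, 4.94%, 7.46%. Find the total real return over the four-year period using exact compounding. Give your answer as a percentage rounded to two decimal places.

11.45%

Compound the nominal returns: 1.1450 × 1.0968 × 1.0972 × 1.0731 = 1.478628.
Compound inflation: 1.0725 × 1.0970 × 1.0494 × 1.0746 = 1.326758.
Deflate: 1.478628 / 1.326758 = 1.114467.
Total real return = 1.114467 − 1 → 11.45%.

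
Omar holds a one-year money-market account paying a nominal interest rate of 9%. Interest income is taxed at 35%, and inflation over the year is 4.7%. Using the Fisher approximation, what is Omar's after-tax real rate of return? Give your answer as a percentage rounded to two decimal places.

1.15%

After-tax nominal return = 9% × (1 − 0.35) = 5.8500%.
r ≈ 5.8500% − 4.7% → 1.15%.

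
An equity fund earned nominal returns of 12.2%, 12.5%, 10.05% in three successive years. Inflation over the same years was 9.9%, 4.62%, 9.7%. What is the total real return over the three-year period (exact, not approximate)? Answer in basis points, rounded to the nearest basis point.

1013 basis points

Nominal growth factor = 1.1220 × 1.1250 × 1.1005 = 1.389106
Price-level growth factor = 1.0990 × 1.0462 × 1.0970 = 1.261302
Real growth factor = 1.389106 / 1.261302 = 1.101327
Total real return = 1.101327 − 1 → 1013 basis points.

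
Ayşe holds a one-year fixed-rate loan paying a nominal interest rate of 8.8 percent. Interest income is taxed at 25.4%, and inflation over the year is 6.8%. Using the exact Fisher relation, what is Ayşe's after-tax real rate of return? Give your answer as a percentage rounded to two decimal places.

After-tax nominal return = 8.8% × (1 − 0.254) = 6.5648%.
1 + r = 1.065648 / 1.06800 = 0.997798
After-tax real rate = 0.997798 − 1 → -0.22%.

-0.22%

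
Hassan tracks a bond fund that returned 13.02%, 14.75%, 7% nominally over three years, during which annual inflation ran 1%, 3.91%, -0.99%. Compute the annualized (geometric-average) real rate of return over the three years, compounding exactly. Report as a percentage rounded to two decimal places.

10.12%

Compound the nominal returns: 1.1302 × 1.1475 × 1.0700 = 1.38768782.
Compound inflation: 1.0100 × 1.0391 × 0.9901 = 1.03910104.
Deflate: 1.38768782 / 1.03910104 = 1.33546957.
Annualized real rate = 1.33546957^(1/3) − 1 = 10.1230% → 10.12%.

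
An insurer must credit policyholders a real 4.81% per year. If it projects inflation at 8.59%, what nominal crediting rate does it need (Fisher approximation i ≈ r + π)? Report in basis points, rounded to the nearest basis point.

1340 basis points

i ≈ r + π = 4.81% + 8.59% = 1340 basis points.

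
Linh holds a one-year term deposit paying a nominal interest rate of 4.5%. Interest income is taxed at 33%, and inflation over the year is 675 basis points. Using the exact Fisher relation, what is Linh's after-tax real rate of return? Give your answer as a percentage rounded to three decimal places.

-3.499%

After-tax nominal return = 4.5% × (1 − 0.33) = 3.0150%.
1 + r = 1.03015 / 1.06750 = 0.965012
After-tax real rate = 0.965012 − 1 → -3.499%.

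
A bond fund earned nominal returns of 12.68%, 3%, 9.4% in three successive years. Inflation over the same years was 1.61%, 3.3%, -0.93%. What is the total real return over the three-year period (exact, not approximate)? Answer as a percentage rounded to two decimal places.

Compound the nominal returns: 1.1268 × 1.0300 × 1.0940 = 1.269701.
Compound inflation: 1.0161 × 1.0330 × 0.9907 = 1.039870.
Deflate: 1.269701 / 1.039870 = 1.221019.
Total real return = 1.221019 − 1 → 22.10%.

22.10%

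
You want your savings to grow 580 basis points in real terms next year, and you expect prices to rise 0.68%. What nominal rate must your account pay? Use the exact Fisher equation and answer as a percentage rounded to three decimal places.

(1 + i) = (1 + r)(1 + π) = 1.05800 × 1.00680 = 1.0651944
i = 1.0651944 − 1, so the required nominal rate is 6.519%.

6.519%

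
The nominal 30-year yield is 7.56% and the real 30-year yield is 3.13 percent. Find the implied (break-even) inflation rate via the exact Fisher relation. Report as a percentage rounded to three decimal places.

4.296%

(1 + π) = (1 + i)/(1 + r) = 1.07560 / 1.03130 = 1.0429555
Break-even inflation = 1.0429555 − 1 → 4.296%.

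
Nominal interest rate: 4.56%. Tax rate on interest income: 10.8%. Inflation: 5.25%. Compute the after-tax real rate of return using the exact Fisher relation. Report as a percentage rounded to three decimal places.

After-tax nominal return = 4.56% × (1 − 0.108) = 4.06752%.
1 + r = 1.0406752 / 1.05250 = 0.98876504
After-tax real rate = 0.98876504 − 1 → -1.123%.

-1.123%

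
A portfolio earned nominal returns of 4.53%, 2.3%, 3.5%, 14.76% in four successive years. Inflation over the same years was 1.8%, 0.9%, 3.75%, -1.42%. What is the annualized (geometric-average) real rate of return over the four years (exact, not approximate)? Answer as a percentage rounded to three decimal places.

Nominal growth factor = 1.0453 × 1.0230 × 1.0350 × 1.1476 = 1.270127951
Price-level growth factor = 1.0180 × 1.0090 × 1.0375 × 0.9858 = 1.050547911
Real growth factor = 1.270127951 / 1.050547911 = 1.209014780
Annualized real rate = 1.209014780^(1/4) − 1 = 4.85953% → 4.860%.

4.860%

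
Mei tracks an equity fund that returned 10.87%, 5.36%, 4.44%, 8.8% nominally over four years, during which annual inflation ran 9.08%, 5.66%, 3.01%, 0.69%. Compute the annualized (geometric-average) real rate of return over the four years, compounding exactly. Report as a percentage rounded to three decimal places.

Nominal growth factor = 1.1087 × 1.0536 × 1.0444 × 1.0880 = 1.32735035
Price-level growth factor = 1.0908 × 1.0566 × 1.0301 × 1.0069 = 1.19542260
Real growth factor = 1.32735035 / 1.19542260 = 1.11036076
Annualized real rate = 1.11036076^(1/4) − 1 = 2.6517% → 2.652%.

2.652%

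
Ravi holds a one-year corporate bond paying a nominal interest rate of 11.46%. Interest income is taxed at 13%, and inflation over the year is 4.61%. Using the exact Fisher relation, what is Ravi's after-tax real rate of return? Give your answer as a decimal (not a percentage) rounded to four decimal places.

After-tax nominal return = 11.46% × (1 − 0.13) = 9.9702%.
1 + r = 1.099702 / 1.04610 = 1.051240
After-tax real rate = 1.051240 − 1 → 0.0512.

0.0512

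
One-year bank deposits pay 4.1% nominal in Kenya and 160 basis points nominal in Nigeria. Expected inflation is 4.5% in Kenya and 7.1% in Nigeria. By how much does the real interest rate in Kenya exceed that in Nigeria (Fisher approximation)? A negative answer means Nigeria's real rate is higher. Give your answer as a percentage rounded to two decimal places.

Kenya: 4.1% − 4.5% = -0.400%
Nigeria: 1.6% − 7.1% = -5.500%
Differential = 5.100% → 5.10%.

5.10%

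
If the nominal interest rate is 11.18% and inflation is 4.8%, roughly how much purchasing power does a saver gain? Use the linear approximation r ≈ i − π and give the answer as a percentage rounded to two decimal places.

r ≈ i − π = 11.18% − 4.8% = 6.38%.

6.38%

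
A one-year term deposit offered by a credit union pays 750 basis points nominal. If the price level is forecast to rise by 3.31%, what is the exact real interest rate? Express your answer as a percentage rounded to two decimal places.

4.06%

1 + r = 1.07500 / 1.03310 = 1.040558
r = 1.040558 − 1 = 4.0558%, i.e. 4.06%.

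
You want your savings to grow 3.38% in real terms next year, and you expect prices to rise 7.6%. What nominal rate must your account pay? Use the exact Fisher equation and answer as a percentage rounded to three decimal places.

(1 + i) = (1 + r)(1 + π) = 1.03380 × 1.07600 = 1.1123688
i = 1.1123688 − 1, so the required nominal rate is 11.237%.

11.237%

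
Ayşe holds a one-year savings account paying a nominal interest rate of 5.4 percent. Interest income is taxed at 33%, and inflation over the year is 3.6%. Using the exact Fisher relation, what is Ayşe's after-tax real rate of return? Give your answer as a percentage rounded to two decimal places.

0.02%

After-tax nominal return = 5.4% × (1 − 0.33) = 3.6180%.
1 + r = 1.03618 / 1.03600 = 1.000174
After-tax real rate = 1.000174 − 1 → 0.02%.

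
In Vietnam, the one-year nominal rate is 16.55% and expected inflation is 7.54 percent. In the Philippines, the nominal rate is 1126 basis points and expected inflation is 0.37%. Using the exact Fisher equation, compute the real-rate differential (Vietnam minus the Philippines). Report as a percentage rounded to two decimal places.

-2.47%

Vietnam: (1 + 0.1655)/(1 + 0.0754) − 1 = 8.3783%
The Philippines: (1 + 0.1126)/(1 + 0.0037) − 1 = 10.8499%
Differential = 8.3783% − 10.8499% = -2.4716% → -2.47%.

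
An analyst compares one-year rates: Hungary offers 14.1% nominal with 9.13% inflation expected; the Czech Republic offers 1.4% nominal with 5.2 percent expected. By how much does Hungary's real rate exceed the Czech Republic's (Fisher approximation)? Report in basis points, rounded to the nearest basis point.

877 basis points

Hungary: 14.1% − 9.13% = 4.970%
The Czech Republic: 1.4% − 5.2% = -3.800%
Differential = 8.770% → 877 basis points.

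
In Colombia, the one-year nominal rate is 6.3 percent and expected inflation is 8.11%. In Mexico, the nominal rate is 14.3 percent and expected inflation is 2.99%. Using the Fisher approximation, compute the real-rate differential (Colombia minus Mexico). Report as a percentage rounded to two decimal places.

-13.12%

Colombia: 6.3% − 8.11% = -1.810%
Mexico: 14.3% − 2.99% = 11.310%
Differential = -13.120% → -13.12%.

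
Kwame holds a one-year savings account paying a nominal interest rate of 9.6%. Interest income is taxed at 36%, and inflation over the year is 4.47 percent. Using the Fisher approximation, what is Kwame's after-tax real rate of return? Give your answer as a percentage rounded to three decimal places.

1.674%

After-tax nominal return = 9.6% × (1 − 0.36) = 6.1440%.
r ≈ 6.1440% − 4.47% → 1.674%.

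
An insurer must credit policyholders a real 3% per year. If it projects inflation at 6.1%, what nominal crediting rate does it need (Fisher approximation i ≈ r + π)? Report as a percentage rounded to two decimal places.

i ≈ r + π = 3% + 6.1% = 9.10%.

9.10%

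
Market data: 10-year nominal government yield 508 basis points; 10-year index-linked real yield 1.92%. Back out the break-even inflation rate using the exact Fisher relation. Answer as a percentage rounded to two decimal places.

3.10%

(1 + π) = (1 + i)/(1 + r) = 1.05080 / 1.01920 = 1.031005
Break-even inflation = 1.031005 − 1 → 3.10%.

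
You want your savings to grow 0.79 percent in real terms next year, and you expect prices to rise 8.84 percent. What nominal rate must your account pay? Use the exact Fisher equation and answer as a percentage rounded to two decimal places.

9.70%

(1 + i) = (1 + r)(1 + π) = 1.00790 × 1.08840 = 1.09699836
i = 1.09699836 − 1, so the required nominal rate is 9.70%.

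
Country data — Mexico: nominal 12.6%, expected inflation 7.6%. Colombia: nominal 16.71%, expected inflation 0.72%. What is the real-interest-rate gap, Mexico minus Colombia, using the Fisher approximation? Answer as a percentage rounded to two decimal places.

Mexico: 12.6% − 7.6% = 5.000%
Colombia: 16.71% − 0.72% = 15.990%
Differential = -10.990% → -10.99%.

-10.99%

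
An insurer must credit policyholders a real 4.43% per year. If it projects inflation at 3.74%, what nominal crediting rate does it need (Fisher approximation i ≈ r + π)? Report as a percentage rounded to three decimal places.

i ≈ r + π = 4.43% + 3.74% = 8.170%.

8.170%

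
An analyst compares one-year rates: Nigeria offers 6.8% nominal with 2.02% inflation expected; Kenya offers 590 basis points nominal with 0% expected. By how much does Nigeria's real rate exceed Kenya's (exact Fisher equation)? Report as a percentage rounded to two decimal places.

-1.21%

Nigeria: (1 + 0.0680)/(1 + 0.0202) − 1 = 4.6854%
Kenya: (1 + 0.0590)/(1 + 0.0000) − 1 = 5.9000%
Differential = 4.6854% − 5.9000% = -1.2146% → -1.21%.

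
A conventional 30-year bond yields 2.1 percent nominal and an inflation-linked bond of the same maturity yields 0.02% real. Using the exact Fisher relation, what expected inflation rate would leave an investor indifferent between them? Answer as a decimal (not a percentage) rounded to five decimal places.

0.02080

(1 + π) = (1 + i)/(1 + r) = 1.02100 / 1.00020 = 1.020796
Break-even inflation = 1.020796 − 1 → 0.02080.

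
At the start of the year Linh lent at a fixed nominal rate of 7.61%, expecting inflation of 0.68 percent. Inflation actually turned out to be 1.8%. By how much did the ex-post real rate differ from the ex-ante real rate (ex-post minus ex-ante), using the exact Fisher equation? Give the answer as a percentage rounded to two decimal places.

-1.18%

Ex-ante: (1 + 0.0761)/(1 + 0.0068) − 1 = 6.8832%
Ex-post: (1 + 0.0761)/(1 + 0.0180) − 1 = 5.7073%
Difference (ex-post − ex-ante) = -1.1759% → -1.18%.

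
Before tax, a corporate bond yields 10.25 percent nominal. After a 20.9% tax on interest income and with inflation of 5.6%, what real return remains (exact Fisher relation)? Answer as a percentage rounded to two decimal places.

After-tax nominal return = 10.25% × (1 − 0.209) = 8.10775%.
1 + r = 1.0810775 / 1.05600 = 1.023748
After-tax real rate = 1.023748 − 1 → 2.37%.

2.37%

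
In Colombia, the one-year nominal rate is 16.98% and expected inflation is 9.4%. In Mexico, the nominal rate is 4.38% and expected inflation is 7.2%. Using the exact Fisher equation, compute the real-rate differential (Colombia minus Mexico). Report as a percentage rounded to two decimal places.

Colombia: (1 + 0.1698)/(1 + 0.0940) − 1 = 6.9287%
Mexico: (1 + 0.0438)/(1 + 0.0720) − 1 = -2.6306%
Differential = 6.9287% − (-2.6306%) = 9.5593% → 9.56%.

9.56%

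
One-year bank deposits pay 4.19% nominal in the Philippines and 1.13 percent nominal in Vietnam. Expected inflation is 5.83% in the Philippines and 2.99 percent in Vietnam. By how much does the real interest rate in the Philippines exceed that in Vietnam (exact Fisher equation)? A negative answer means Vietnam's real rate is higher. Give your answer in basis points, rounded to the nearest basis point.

26 basis points

The Philippines: (1 + 0.0419)/(1 + 0.0583) − 1 = -1.5497%
Vietnam: (1 + 0.0113)/(1 + 0.0299) − 1 = -1.8060%
Differential = -1.5497% − (-1.8060%) = 0.2563% → 26 basis points.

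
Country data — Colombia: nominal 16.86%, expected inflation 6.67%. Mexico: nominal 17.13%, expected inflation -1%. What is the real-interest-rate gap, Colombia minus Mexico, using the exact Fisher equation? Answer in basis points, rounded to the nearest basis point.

Colombia: (1 + 0.1686)/(1 + 0.0667) − 1 = 9.5528%
Mexico: (1 + 0.1713)/(1 − 0.0100) − 1 = 18.3131%
Differential = 9.5528% − 18.3131% = -8.7603% → -876 basis points.

-876 basis points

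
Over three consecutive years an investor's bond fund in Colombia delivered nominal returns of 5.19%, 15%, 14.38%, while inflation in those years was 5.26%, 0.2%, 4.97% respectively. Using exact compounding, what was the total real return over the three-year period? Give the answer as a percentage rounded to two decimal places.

24.98%

Compound the nominal returns: 1.0519 × 1.1500 × 1.1438 = 1.383638.
Compound inflation: 1.0526 × 1.0020 × 1.0497 = 1.107124.
Deflate: 1.383638 / 1.107124 = 1.249759.
Total real return = 1.249759 − 1 → 24.98%.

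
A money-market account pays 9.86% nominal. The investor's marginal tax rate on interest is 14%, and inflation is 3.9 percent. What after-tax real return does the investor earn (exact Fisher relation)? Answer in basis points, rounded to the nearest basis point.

After-tax nominal return = 9.86% × (1 − 0.14) = 8.4796%.
1 + r = 1.084796 / 1.03900 = 1.044077
After-tax real rate = 1.044077 − 1 → 441 basis points.

441 basis points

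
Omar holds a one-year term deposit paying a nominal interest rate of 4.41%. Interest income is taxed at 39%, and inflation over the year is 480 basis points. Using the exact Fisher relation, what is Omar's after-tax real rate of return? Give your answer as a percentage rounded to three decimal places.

After-tax nominal return = 4.41% × (1 − 0.39) = 2.6901%.
1 + r = 1.026901 / 1.04800 = 0.979867
After-tax real rate = 0.979867 − 1 → -2.013%.

-2.013%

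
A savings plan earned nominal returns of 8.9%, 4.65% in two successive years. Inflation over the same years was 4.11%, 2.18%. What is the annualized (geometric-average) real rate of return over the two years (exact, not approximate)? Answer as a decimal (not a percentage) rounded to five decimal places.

Compound the nominal returns: 1.0890 × 1.0465 = 1.13963850.
Compound inflation: 1.0411 × 1.0218 = 1.06379598.
Deflate: 1.13963850 / 1.06379598 = 1.07129423.
Annualized real rate = 1.07129423^(1/2) − 1 = 3.5033% → 0.03503.

0.03503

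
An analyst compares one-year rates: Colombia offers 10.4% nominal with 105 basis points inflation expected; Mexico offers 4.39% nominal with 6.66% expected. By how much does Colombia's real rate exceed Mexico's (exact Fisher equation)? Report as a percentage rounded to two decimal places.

Colombia: (1 + 0.1040)/(1 + 0.0105) − 1 = 9.2528%
Mexico: (1 + 0.0439)/(1 + 0.0666) − 1 = -2.1283%
Differential = 9.2528% − (-2.1283%) = 11.3811% → 11.38%.

11.38%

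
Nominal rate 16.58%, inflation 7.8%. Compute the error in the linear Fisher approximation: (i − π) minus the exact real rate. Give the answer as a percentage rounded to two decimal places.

0.64%

Approximate: r ≈ 16.580% − 7.800% = 8.7800%
Exact: (1 + 0.1658)/(1 + 0.0780) − 1 = 8.1447%
Error = 8.7800% − 8.1447% = 0.6353% → 0.64%.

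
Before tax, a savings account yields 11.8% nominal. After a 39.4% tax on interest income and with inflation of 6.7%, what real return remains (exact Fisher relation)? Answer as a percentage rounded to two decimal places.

0.42%

After-tax nominal return = 11.8% × (1 − 0.394) = 7.1508%.
1 + r = 1.071508 / 1.06700 = 1.004225
After-tax real rate = 1.004225 − 1 → 0.42%.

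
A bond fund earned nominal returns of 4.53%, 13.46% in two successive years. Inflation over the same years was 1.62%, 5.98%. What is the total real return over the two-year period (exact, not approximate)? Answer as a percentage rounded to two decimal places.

Nominal growth factor = 1.0453 × 1.1346 = 1.185997
Price-level growth factor = 1.0162 × 1.0598 = 1.076969
Real growth factor = 1.185997 / 1.076969 = 1.101237
Total real return = 1.101237 − 1 → 10.12%.

10.12%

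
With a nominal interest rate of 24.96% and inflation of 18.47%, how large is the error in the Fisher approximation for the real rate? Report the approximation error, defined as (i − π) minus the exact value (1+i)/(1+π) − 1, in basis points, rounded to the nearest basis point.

101 basis points

Approximate: r ≈ 24.960% − 18.470% = 6.4900%
Exact: (1 + 0.2496)/(1 + 0.1847) − 1 = 5.4782%
Error = 6.4900% − 5.4782% = 1.0118% → 101 basis points.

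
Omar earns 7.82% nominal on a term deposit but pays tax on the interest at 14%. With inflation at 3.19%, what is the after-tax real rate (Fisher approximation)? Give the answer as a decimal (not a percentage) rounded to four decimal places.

After-tax nominal return = 7.82% × (1 − 0.14) = 6.7252%.
r ≈ 6.7252% − 3.19% → 0.0354.

0.0354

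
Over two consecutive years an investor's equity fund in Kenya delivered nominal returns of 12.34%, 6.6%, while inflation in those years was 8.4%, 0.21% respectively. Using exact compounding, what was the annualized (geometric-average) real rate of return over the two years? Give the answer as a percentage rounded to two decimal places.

5.00%

Nominal growth factor = 1.1234 × 1.0660 = 1.19754440
Price-level growth factor = 1.0840 × 1.0021 = 1.08627640
Real growth factor = 1.19754440 / 1.08627640 = 1.10243065
Annualized real rate = 1.10243065^(1/2) − 1 = 4.9967% → 5.00%.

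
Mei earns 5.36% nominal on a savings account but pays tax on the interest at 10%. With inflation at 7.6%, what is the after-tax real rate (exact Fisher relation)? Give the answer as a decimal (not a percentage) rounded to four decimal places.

-0.0258

After-tax nominal return = 5.36% × (1 − 0.1) = 4.8240%.
1 + r = 1.04824 / 1.07600 = 0.974201
After-tax real rate = 0.974201 − 1 → -0.0258.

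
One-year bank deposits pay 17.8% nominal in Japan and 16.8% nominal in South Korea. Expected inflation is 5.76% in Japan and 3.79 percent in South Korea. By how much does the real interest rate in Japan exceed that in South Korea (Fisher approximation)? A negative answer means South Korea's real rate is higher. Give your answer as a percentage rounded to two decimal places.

Japan: 17.8% − 5.76% = 12.040%
South Korea: 16.8% − 3.79% = 13.010%
Differential = -0.970% → -0.97%.

-0.97%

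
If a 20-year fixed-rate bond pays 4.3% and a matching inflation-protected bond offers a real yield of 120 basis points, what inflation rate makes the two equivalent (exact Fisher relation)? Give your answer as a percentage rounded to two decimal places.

(1 + π) = (1 + i)/(1 + r) = 1.04300 / 1.01200 = 1.030632
Break-even inflation = 1.030632 − 1 → 3.06%.

3.06%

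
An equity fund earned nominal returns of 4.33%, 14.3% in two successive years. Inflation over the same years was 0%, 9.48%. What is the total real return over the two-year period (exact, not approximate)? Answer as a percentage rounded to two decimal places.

Compound the nominal returns: 1.0433 × 1.1430 = 1.192492.
Compound inflation: 1.0000 × 1.0948 = 1.094800.
Deflate: 1.192492 / 1.094800 = 1.089233.
Total real return = 1.089233 − 1 → 8.92%.

8.92%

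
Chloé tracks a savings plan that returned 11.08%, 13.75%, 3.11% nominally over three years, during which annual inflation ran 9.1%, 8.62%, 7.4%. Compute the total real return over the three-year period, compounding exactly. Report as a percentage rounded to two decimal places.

2.36%

Compound the nominal returns: 1.1108 × 1.1375 × 1.0311 = 1.302831.
Compound inflation: 1.0910 × 1.0862 × 1.0740 = 1.272737.
Deflate: 1.302831 / 1.272737 = 1.023645.
Total real return = 1.023645 − 1 → 2.36%.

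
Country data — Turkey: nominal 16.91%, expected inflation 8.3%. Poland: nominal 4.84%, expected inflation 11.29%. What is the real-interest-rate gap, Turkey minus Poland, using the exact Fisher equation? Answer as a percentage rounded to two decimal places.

Turkey: (1 + 0.1691)/(1 + 0.0830) − 1 = 7.9501%
Poland: (1 + 0.0484)/(1 + 0.1129) − 1 = -5.7957%
Differential = 7.9501% − (-5.7957%) = 13.7458% → 13.75%.

13.75%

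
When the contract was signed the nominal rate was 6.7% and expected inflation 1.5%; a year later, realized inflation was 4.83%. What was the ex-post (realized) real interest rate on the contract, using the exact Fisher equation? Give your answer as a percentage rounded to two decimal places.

1.78%

Ex-post: (1 + 0.0670)/(1 + 0.0483) − 1 = 1.7838%
So the realized real rate is 1.78%.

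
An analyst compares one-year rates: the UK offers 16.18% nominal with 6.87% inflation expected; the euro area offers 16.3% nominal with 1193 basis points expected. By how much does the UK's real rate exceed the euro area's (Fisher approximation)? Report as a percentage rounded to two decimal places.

4.94%

The UK: 16.18% − 6.87% = 9.310%
The euro area: 16.3% − 11.93% = 4.370%
Differential = 4.940% → 4.94%.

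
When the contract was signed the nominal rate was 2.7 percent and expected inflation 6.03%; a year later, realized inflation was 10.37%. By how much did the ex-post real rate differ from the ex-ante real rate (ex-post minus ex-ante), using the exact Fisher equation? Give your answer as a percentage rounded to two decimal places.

Ex-ante: (1 + 0.0270)/(1 + 0.0603) − 1 = -3.1406%
Ex-post: (1 + 0.0270)/(1 + 0.1037) − 1 = -6.9494%
Difference (ex-post − ex-ante) = -3.8087% → -3.81%.

-3.81%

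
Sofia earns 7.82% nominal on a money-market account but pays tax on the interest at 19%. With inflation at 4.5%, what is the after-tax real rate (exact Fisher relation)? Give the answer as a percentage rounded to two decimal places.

1.76%

After-tax nominal return = 7.82% × (1 − 0.19) = 6.3342%.
1 + r = 1.063342 / 1.04500 = 1.017552
After-tax real rate = 1.017552 − 1 → 1.76%.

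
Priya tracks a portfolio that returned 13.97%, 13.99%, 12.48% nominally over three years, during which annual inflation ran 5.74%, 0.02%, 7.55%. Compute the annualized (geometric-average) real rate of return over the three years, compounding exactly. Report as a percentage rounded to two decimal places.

8.71%

Compound the nominal returns: 1.1397 × 1.1399 × 1.1248 = 1.46127720.
Compound inflation: 1.0574 × 1.0002 × 1.0755 = 1.13746115.
Deflate: 1.46127720 / 1.13746115 = 1.28468318.
Annualized real rate = 1.28468318^(1/3) − 1 = 8.7090% → 8.71%.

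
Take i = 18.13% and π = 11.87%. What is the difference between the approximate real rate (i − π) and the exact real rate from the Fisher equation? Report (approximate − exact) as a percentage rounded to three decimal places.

0.664%

Approximate: r ≈ 18.130% − 11.870% = 6.2600%
Exact: (1 + 0.1813)/(1 + 0.1187) − 1 = 5.5958%
Error = 6.2600% − 5.5958% = 0.6642% → 0.664%.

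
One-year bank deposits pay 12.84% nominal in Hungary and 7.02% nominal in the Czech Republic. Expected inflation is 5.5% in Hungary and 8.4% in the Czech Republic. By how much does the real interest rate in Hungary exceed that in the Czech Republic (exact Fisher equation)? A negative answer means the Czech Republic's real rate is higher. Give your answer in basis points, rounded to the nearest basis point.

Hungary: (1 + 0.1284)/(1 + 0.0550) − 1 = 6.9573%
The Czech Republic: (1 + 0.0702)/(1 + 0.0840) − 1 = -1.2731%
Differential = 6.9573% − (-1.2731%) = 8.2304% → 823 basis points.

823 basis points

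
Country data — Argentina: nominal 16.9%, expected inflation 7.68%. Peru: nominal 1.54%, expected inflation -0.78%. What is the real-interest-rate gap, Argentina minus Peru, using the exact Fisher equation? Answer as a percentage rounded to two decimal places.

6.22%

Argentina: (1 + 0.1690)/(1 + 0.0768) − 1 = 8.5624%
Peru: (1 + 0.0154)/(1 − 0.0078) − 1 = 2.3382%
Differential = 8.5624% − 2.3382% = 6.2242% → 6.22%.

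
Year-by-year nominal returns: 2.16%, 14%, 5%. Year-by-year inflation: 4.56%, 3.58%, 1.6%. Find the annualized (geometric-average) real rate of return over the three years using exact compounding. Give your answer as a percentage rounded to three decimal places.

Compound the nominal returns: 1.0216 × 1.1400 × 1.0500 = 1.22285520.
Compound inflation: 1.0456 × 1.0358 × 1.0160 = 1.10036100.
Deflate: 1.22285520 / 1.10036100 = 1.11132183.
Annualized real rate = 1.11132183^(1/3) − 1 = 3.5810% → 3.581%.

3.581%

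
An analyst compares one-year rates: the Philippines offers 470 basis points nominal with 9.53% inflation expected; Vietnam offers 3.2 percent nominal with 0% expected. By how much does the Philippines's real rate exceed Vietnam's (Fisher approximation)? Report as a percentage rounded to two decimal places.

The Philippines: 4.7% − 9.53% = -4.830%
Vietnam: 3.2% − 0% = 3.200%
Differential = -8.030% → -8.03%.

-8.03%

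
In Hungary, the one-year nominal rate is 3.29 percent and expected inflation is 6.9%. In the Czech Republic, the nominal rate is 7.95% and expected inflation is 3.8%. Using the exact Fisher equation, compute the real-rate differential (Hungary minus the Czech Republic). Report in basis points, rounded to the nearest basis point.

Hungary: (1 + 0.0329)/(1 + 0.0690) − 1 = -3.3770%
The Czech Republic: (1 + 0.0795)/(1 + 0.0380) − 1 = 3.9981%
Differential = -3.3770% − 3.9981% = -7.3751% → -738 basis points.

-738 basis points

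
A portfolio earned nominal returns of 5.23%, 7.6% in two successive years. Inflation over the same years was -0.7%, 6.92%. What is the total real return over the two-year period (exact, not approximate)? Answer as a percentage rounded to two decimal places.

Nominal growth factor = 1.0523 × 1.0760 = 1.132275
Price-level growth factor = 0.9930 × 1.0692 = 1.061716
Real growth factor = 1.132275 / 1.061716 = 1.066458
Total real return = 1.066458 − 1 → 6.65%.

6.65%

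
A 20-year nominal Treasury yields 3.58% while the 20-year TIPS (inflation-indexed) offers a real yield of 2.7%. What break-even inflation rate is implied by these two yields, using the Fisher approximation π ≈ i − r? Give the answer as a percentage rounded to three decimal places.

0.880%

π ≈ i − r = 3.58% − 2.7% → 0.880%.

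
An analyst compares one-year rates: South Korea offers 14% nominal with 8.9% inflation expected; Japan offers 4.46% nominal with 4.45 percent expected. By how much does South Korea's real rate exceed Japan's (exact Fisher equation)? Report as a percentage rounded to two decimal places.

4.67%

South Korea: (1 + 0.1400)/(1 + 0.0890) − 1 = 4.6832%
Japan: (1 + 0.0446)/(1 + 0.0445) − 1 = 0.0096%
Differential = 4.6832% − 0.0096% = 4.6736% → 4.67%.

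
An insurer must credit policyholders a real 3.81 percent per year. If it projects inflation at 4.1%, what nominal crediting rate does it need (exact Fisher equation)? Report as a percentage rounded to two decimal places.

8.07%

(1 + i) = (1 + r)(1 + π) = 1.03810 × 1.04100 = 1.0806621
i = 1.0806621 − 1, so the required nominal rate is 8.07%.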